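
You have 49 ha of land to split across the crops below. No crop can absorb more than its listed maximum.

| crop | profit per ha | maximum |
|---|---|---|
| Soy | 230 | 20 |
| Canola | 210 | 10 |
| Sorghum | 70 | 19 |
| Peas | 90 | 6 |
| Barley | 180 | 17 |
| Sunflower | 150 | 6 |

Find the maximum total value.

Order the crops by profit per ha: Soy 230 > Canola 210 > Barley 180 > Sunflower 150 > Peas 90 > Sorghum 70.
Soy: +20 to 20 (cap) — 29 left.
Canola: +10 to 10 (cap) — 19 left.
Give Barley 17 to hit its cap of 17 — 2 left.
Only 2 left; Sunflower takes them to reach 2.
Total = 230×20 + 210×10 + 180×17 + 150×2 = 10060.

10060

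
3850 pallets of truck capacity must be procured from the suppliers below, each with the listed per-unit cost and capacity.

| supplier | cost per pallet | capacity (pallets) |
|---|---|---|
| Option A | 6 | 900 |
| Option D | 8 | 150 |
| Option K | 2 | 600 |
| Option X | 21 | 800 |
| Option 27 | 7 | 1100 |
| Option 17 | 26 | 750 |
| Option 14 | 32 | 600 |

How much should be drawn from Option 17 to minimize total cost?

300

Use suppliers in increasing cost order.
Option K at 2: take all 600 pallets → 3250 still needed.
Take 900 from Option A at 6 → need 2350 more.
Option 27 at 7: take all 1100 pallets → 1250 still needed.
Take 150 from Option D at 8 → need 1100 more.
Option X at 21: take all 800 pallets → 300 still needed.
Option 17 (26): take the remaining 300 → done.
Option 14: unused.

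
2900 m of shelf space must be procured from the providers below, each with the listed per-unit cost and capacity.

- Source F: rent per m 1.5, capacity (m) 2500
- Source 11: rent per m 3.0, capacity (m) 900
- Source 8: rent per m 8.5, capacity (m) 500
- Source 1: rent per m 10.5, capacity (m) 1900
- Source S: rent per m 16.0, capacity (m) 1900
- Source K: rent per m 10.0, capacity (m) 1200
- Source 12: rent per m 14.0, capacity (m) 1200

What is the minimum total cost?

4950

Use providers in increasing cost order.
Take 2500 from Source F at 1.5 ; need 400 more.
Source 11 (3.0): take the remaining 400 ; done.
Source 8, Source K, Source 1, Source 12, Source S: unused.
Cost = 2500×1.5 + 400×3.0 = 4950.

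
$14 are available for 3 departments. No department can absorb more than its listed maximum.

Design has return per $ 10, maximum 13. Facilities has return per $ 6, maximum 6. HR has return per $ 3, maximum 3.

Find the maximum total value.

136

Highest return per $ first: Design 10 > Facilities 6 > HR 3.
Design: +13 to 13 (cap) ; 1 left.
Facilities: +1 (room for 6) → 1. Pool exhausted.
Total = 10×13 + 6×1 = 136.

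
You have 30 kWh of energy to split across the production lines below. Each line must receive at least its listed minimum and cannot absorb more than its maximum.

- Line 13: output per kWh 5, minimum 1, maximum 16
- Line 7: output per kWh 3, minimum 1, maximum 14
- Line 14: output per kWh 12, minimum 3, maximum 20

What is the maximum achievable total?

288

Meeting every minimum uses 1+1+3 = 5 kWh, leaving 25.
Rank by output per kWh: Line 14 12 > Line 13 5 > Line 7 3.
Line 14 takes 17 more to reach its cap of 20 → 8 left.
Only 8 left; Line 13 takes them to reach 9.
Total = 5×9 + 3×1 + 12×20 = 288.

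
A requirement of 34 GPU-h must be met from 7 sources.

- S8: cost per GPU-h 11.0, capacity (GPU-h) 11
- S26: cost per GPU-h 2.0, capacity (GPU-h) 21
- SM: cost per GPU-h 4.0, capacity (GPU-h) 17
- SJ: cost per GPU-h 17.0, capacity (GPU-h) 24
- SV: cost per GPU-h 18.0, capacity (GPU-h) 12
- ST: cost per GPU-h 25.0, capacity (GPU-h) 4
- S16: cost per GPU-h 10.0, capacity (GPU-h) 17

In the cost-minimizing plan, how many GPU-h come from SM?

Fill from the cheapest source first.
S26 (2.0): use full 21 ; 13 GPU-h to go.
Take 13 from SM at 4.0 to finish.
S16, S8, SJ, SV, ST: unused.

13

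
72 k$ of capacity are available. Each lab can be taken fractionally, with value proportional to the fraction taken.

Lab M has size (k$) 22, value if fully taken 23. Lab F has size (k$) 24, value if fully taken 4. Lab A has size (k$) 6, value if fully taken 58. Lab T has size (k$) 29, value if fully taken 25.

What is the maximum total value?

108.5

Sort by value density: Lab A 58/6≈9.67, Lab M 23/22≈1.05, Lab T 25/29≈0.862, Lab F 4/24≈0.167.
Take all of Lab A (6 k$, value 58) — 66 k$ left.
Lab M: take in full, 22 k$ for value 23 — 44 left.
Lab T: take in full, 29 k$ for value 25 — 15 left.
Only 15 k$ remain; take 15/24 of Lab F for value 4×15/24 = 2.5.
Total value = 108.5.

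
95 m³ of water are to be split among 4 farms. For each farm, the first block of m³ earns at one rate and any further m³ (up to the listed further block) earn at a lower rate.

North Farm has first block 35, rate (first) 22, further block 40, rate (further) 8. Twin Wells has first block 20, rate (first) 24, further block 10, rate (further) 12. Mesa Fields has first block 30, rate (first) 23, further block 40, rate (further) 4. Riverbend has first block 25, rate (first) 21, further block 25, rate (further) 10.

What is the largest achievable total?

Treat each block as its own option and order by rate: Twin Wells/T1 24 > Mesa Fields/T1 23 > North Farm/T1 22 > Riverbend/T1 21 > Twin Wells/T2 12 > Riverbend/T2 10 > North Farm/T2 8 > Mesa Fields/T2 4.
Twin Wells T1 at 24: fill all 20 ; 75 left.
Mesa Fields T1 at 23: fill all 30 ; 45 left.
North Farm T1 at 22: fill all 35 ; 10 left.
10 remain; put them into Riverbend T1 at 21.
Total = 24×20 + 23×30 + 22×35 + 21×10 = 2150.

2150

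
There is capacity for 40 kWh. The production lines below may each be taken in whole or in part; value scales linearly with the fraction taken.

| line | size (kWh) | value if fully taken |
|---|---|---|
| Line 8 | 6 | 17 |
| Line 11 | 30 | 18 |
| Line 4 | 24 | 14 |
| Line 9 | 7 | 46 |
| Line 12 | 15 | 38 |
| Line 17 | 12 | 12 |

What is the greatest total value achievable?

113

Rank by value-to-size ratio: Line 9 46/7≈6.57, Line 8 17/6≈2.83, Line 12 38/15≈2.53, Line 17 12/12≈1, Line 11 18/30≈0.6, Line 4 14/24≈0.583.
Take all of Line 9 (7 kWh, value 46) ; 33 kWh left.
Line 8: take in full, 6 kWh for value 17 ; 27 left.
Line 12: take in full, 15 kWh for value 38 ; 12 left.
Take all of Line 17 (12 kWh, value 12) ; 0 kWh left.
Total value = 113.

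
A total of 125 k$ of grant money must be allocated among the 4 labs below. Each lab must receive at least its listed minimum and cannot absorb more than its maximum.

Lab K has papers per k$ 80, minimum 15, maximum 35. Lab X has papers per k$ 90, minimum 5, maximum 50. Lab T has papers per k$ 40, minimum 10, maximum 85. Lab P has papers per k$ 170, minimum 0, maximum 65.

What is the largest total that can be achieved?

Meeting every minimum uses 15+5+10+0 = 30 k$, leaving 95.
Rank by papers per k$: Lab P 170 > Lab X 90 > Lab K 80 > Lab T 40.
Give Lab P 65 more to hit its cap of 65 ; 30 left.
Lab X: +30 (room for 45) → 35. Pool exhausted.
Total = 80×15 + 90×35 + 40×10 + 170×65 = 15800.

15800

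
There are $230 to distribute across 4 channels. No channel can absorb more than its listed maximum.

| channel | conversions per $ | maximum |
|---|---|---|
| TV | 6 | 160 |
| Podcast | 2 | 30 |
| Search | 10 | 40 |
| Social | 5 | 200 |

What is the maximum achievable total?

1510

Order the channels by conversions per $: Search 10 > TV 6 > Social 5 > Podcast 2.
Give Search 40 to hit its cap of 40 → 190 left.
TV: +160 to 160 (cap) → 30 left.
Social: +30 (room for 200) → 30. Pool exhausted.
Total = 6×160 + 10×40 + 5×30 = 1510.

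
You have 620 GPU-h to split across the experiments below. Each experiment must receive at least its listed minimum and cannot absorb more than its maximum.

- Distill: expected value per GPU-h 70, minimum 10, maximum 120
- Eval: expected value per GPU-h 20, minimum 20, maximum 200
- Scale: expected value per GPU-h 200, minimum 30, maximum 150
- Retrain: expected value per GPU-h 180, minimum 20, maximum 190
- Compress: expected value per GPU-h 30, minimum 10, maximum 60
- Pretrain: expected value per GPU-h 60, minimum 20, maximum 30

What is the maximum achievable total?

77600

Meeting every minimum uses 10+20+30+20+10+20 = 110 GPU-h, leaving 510.
Rank by expected value per GPU-h: Scale 200 > Retrain 180 > Distill 70 > Pretrain 60 > Compress 30 > Eval 20.
Scale takes 120 more to reach its cap of 150 ; 390 left.
Retrain: +170 to 190 (cap) ; 220 left.
Distill: +110 to 120 (cap) ; 110 left.
Pretrain takes 10 more to reach its cap of 30 ; 100 left.
Compress takes 50 more to reach its cap of 60 ; 50 left.
Eval: +50 (room for 180) → 70. Pool exhausted.
Total = 70×120 + 20×70 + 200×150 + 180×190 + 30×60 + 60×30 = 77600.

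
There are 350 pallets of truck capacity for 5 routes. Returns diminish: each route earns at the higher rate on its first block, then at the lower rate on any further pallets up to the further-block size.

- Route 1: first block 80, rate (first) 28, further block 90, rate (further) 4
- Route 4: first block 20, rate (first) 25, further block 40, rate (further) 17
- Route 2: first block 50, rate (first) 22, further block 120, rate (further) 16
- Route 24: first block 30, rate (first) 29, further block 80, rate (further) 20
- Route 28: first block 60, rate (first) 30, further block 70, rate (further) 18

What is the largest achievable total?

8650

Treat each block as its own option and order by rate: Route 28/tier1 30 > Route 24/tier1 29 > Route 1/tier1 28 > Route 4/tier1 25 > Route 2/tier1 22 > Route 24/tier2 20 > Route 28/tier2 18 > Route 4/tier2 17 > Route 2/tier2 16 > Route 1/tier2 4.
Route 28 tier1 at 30: fill all 60 → 290 left.
Route 24 tier1 at 29: fill all 30 → 260 left.
Fill Route 1 tier1 block (80 at 28) → 180 left.
Route 4 tier1 at 25: fill all 20 → 160 left.
Fill Route 2 tier1 block (50 at 22) → 110 left.
Route 24/tier2 (20): +80 → 30 left.
Route 28 tier2 at 18: only 30 left, fill 30.
Total = 30×60 + 29×30 + 28×80 + 25×20 + 22×50 + 20×80 + 18×30 = 8650.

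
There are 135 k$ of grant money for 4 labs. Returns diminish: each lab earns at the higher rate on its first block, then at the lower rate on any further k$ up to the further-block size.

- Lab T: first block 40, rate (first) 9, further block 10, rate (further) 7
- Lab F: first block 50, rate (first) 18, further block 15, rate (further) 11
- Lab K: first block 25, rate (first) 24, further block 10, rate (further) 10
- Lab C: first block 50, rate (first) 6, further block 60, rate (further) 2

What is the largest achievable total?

2080

Rank every tier by rate: Lab K/T1 24 > Lab F/T1 18 > Lab F/T2 11 > Lab K/T2 10 > Lab T/T1 9 > Lab T/T2 7 > Lab C/T1 6 > Lab C/T2 2.
Lab K/T1 (24): +25 → 110 left.
Fill Lab F T1 block (50 at 18) → 60 left.
Fill Lab F T2 block (15 at 11) → 45 left.
Lab K T2 at 10: fill all 10 → 35 left.
Lab T T1 at 9: only 35 left, fill 35.
Total = 24×25 + 18×50 + 11×15 + 10×10 + 9×35 = 2080.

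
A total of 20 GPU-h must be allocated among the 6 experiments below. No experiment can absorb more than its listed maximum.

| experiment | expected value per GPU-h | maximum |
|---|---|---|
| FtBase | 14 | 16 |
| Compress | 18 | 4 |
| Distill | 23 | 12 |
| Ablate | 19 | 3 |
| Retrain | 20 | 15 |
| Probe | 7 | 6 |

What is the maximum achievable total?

436

Rank by expected value per GPU-h: Distill 23 > Retrain 20 > Ablate 19 > Compress 18 > FtBase 14 > Probe 7.
Distill: +12 to 12 (cap) — 8 left.
Retrain: +8 (room for 15) → 8. Pool exhausted.
Total = 23×12 + 20×8 = 436.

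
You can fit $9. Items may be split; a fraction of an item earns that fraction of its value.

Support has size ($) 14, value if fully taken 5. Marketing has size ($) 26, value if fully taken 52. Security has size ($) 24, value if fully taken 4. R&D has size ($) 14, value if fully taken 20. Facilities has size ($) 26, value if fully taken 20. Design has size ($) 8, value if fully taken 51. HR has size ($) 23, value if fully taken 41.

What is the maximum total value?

Rank by value-to-size ratio: Design 51/8≈6.38, Marketing 52/26≈2, HR 41/23≈1.78, R&D 20/14≈1.43, Facilities 20/26≈0.769, Support 5/14≈0.357, Security 4/24≈0.167.
Design: take in full, 8 $ for value 51 → 1 left.
1 $ left: a 1/26 share of Marketing gives 52×1/26 = 2.
Total value = 53.

53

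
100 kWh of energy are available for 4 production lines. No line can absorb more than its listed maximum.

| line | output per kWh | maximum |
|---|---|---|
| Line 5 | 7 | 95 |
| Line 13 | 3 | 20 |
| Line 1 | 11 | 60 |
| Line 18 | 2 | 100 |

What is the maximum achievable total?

Highest output per kWh first: Line 1 11 > Line 5 7 > Line 13 3 > Line 18 2.
Line 1: +60 to 60 (cap) — 40 left.
Only 40 left; Line 5 takes them to reach 40.
Total = 7×40 + 11×60 = 940.

940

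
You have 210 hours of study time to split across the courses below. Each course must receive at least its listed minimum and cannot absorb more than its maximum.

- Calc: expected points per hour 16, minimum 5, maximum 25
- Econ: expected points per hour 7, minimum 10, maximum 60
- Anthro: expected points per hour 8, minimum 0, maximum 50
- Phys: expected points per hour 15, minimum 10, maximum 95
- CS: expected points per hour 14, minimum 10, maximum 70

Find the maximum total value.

Meeting every minimum uses 5+10+0+10+10 = 35 hours, leaving 175.
Order the courses by expected points per hour: Calc 16 > Phys 15 > CS 14 > Anthro 8 > Econ 7.
Give Calc 20 more to hit its cap of 25 ; 155 left.
Give Phys 85 more to hit its cap of 95 ; 70 left.
CS takes 60 more to reach its cap of 70 ; 10 left.
Anthro: +10 (room for 50) → 10. Pool exhausted.
Total = 16×25 + 7×10 + 8×10 + 15×95 + 14×70 = 2955.

2955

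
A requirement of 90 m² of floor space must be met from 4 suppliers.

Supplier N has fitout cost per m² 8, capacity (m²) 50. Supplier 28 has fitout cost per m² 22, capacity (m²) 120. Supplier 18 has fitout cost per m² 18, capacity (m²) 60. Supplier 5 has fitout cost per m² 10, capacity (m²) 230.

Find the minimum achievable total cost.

Cheapest first:
Supplier N at 8: take all 50 m² — 40 still needed.
Take 40 from Supplier 5 at 10 to finish.
Supplier 18, Supplier 28: unused.
Cost = 50×8 + 40×10 = 800.

800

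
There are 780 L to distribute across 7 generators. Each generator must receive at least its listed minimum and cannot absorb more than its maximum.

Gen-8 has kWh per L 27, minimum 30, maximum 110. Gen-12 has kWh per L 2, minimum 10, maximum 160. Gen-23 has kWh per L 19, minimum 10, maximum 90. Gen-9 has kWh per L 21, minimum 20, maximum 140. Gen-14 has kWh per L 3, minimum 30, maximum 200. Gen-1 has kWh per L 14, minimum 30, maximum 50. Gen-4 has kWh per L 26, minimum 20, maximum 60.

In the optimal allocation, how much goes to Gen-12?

130

Meeting every minimum uses 30+10+10+20+30+30+20 = 150 L, leaving 630.
Rank by kWh per L: Gen-8 27 > Gen-4 26 > Gen-9 21 > Gen-23 19 > Gen-1 14 > Gen-14 3 > Gen-12 2.
Give Gen-8 80 more to hit its cap of 110 → 550 left.
Gen-4: +40 to 60 (cap) → 510 left.
Give Gen-9 120 more to hit its cap of 140 → 390 left.
Gen-23 takes 80 more to reach its cap of 90 → 310 left.
Gen-1: +20 to 50 (cap) → 290 left.
Give Gen-14 170 more to hit its cap of 200 → 120 left.
Gen-12 has room for 150 more but only 120 remain, so it gets 130.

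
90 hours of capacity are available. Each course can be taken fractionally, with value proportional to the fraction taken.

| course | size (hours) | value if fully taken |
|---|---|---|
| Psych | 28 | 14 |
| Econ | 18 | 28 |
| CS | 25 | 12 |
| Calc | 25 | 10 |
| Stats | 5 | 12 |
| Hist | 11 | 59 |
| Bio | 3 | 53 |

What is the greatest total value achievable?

Rank by value-to-size ratio: Bio 53/3≈17.7, Hist 59/11≈5.36, Stats 12/5≈2.4, Econ 28/18≈1.56, Psych 14/28≈0.5, CS 12/25≈0.48, Calc 10/25≈0.4.
Take all of Bio (3 hours, value 53) ; 87 hours left.
All 11 hours of Hist fit (value 59) ; 76 remain.
Stats: take in full, 5 hours for value 12 ; 71 left.
All 18 hours of Econ fit (value 28) ; 53 remain.
All 28 hours of Psych fit (value 14) ; 25 remain.
Take all of CS (25 hours, value 12) ; 0 hours left.
Total value = 178.

178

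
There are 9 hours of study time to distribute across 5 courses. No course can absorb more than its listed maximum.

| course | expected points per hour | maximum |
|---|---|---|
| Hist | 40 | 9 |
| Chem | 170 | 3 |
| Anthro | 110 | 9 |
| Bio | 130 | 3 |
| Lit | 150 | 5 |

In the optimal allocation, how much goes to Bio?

Highest expected points per hour first: Chem 170 > Lit 150 > Bio 130 > Anthro 110 > Hist 40.
Chem takes 3 to reach its cap of 3 ; 6 left.
Give Lit 5 to hit its cap of 5 ; 1 left.
Bio: +1 (room for 3) → 1. Pool exhausted.

1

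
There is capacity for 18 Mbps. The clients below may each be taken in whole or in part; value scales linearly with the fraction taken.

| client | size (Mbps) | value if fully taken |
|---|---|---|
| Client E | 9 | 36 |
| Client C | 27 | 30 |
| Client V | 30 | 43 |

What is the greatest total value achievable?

48.9

Sort by value density: Client E 36/9≈4, Client V 43/30≈1.43, Client C 30/27≈1.11.
Take all of Client E (9 Mbps, value 36) ; 9 Mbps left.
Fill the last 9 Mbps with part of Client V: 9/30 of it earns 12.9.
Total value = 48.9.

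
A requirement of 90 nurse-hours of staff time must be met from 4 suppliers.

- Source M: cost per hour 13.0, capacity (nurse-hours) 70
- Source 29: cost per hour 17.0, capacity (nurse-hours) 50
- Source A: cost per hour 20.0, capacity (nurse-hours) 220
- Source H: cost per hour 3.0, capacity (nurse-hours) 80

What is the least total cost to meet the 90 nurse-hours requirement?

Fill from the cheapest supplier first.
Source H (3.0): use full 80 ; 10 nurse-hours to go.
Source M at 13.0: take 10 of its 70 ; requirement met.
Source 29, Source A: unused.
Cost = 80×3.0 + 10×13.0 = 370.

370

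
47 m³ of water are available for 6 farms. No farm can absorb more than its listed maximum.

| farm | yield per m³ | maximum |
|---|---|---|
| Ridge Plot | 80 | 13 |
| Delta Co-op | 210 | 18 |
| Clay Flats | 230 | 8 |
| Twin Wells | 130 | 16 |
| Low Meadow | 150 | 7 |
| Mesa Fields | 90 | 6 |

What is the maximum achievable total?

8490

Highest yield per m³ first: Clay Flats 230 > Delta Co-op 210 > Low Meadow 150 > Twin Wells 130 > Mesa Fields 90 > Ridge Plot 80.
Clay Flats: +8 to 8 (cap) ; 39 left.
Delta Co-op takes 18 to reach its cap of 18 ; 21 left.
Give Low Meadow 7 to hit its cap of 7 ; 14 left.
Only 14 left; Twin Wells takes them to reach 14.
Total = 210×18 + 230×8 + 130×14 + 150×7 = 8490.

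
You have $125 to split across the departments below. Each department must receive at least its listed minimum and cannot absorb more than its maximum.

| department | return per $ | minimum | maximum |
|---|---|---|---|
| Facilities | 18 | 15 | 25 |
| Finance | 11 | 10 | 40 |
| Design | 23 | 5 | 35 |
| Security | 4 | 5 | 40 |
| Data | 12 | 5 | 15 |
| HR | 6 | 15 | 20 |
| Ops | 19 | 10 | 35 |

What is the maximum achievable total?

2110

Meeting every minimum uses 15+10+5+5+5+15+10 = 65 $, leaving 60.
Highest return per $ first: Design 23 > Ops 19 > Facilities 18 > Data 12 > Finance 11 > HR 6 > Security 4.
Design takes 30 more to reach its cap of 35 → 30 left.
Ops: +25 to 35 (cap) → 5 left.
Facilities: +5 (room for 10) → 20. Pool exhausted.
Total = 18×20 + 11×10 + 23×35 + 4×5 + 12×5 + 6×15 + 19×35 = 2110.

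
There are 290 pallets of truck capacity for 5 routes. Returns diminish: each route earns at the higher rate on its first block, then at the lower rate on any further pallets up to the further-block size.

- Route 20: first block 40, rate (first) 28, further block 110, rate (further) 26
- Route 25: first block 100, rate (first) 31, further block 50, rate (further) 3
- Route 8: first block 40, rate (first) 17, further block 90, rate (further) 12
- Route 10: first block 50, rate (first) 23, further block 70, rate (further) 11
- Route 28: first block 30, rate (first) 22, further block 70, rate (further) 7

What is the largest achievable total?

Rank every tier by rate: Route 25/first 31 > Route 20/first 28 > Route 20/second 26 > Route 10/first 23 > Route 28/first 22 > Route 8/first 17 > Route 8/second 12 > Route 10/second 11 > Route 28/second 7 > Route 25/second 3.
Route 25/first (31): +100 — 190 left.
Route 20 first at 28: fill all 40 — 150 left.
Fill Route 20 second block (110 at 26) — 40 left.
Route 10/first: +40 of 50 at 23; pool empty.
Total = 31×100 + 28×40 + 26×110 + 23×40 = 8000.

8000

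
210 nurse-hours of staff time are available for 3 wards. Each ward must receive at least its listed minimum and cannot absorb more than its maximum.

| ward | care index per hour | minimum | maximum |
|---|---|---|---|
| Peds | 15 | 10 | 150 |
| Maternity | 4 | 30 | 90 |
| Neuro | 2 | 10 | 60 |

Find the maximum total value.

2470

Meeting every minimum uses 10+30+10 = 50 nurse-hours, leaving 160.
Highest care index per hour first: Peds 15 > Maternity 4 > Neuro 2.
Peds takes 140 more to reach its cap of 150 → 20 left.
Maternity has room for 60 more but only 20 remain, so it gets 50.
Total = 15×150 + 4×50 + 2×10 = 2470.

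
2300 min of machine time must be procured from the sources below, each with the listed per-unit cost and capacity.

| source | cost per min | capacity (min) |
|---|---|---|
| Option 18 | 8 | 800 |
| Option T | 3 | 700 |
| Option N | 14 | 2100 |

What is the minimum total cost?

Cheapest first:
Option T at 3: take all 700 min ; 1600 still needed.
Option 18 (8): use full 800 ; 800 min to go.
Take 800 from Option N at 14 to finish.
Cost = 700×3 + 800×8 + 800×14 = 19700.

19700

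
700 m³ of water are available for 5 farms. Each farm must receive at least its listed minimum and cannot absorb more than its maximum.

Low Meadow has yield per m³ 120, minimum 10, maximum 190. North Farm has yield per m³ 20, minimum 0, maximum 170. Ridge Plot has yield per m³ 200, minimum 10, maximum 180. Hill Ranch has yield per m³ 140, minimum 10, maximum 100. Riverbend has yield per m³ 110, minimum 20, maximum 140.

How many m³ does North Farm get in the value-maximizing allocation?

Meeting every minimum uses 10+0+10+10+20 = 50 m³, leaving 650.
Rank by yield per m³: Ridge Plot 200 > Hill Ranch 140 > Low Meadow 120 > Riverbend 110 > North Farm 20.
Ridge Plot takes 170 more to reach its cap of 180 → 480 left.
Hill Ranch takes 90 more to reach its cap of 100 → 390 left.
Give Low Meadow 180 more to hit its cap of 190 → 210 left.
Riverbend: +120 to 140 (cap) → 90 left.
North Farm: +90 (room for 170) → 90. Pool exhausted.

90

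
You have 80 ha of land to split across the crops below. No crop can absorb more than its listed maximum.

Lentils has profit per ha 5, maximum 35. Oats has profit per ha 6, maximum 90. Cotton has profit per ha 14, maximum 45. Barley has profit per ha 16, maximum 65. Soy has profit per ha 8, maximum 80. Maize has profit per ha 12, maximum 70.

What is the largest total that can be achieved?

1250

Highest profit per ha first: Barley 16 > Cotton 14 > Maize 12 > Soy 8 > Oats 6 > Lentils 5.
Give Barley 65 to hit its cap of 65 → 15 left.
Only 15 left; Cotton takes them to reach 15.
Total = 14×15 + 16×65 = 1250.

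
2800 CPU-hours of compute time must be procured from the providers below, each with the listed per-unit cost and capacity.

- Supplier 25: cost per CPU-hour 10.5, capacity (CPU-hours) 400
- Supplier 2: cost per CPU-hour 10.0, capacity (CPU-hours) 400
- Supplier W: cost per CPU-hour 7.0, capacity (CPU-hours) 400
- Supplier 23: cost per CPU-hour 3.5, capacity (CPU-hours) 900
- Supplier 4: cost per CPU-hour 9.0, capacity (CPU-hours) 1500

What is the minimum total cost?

19450

Fill from the cheapest provider first.
Take 900 from Supplier 23 at 3.5 → need 1900 more.
Take 400 from Supplier W at 7.0 → need 1500 more.
Supplier 4 (9.0): use full 1500 → 0 CPU-hours to go.
Supplier 2, Supplier 25: unused.
Cost = 900×3.5 + 400×7.0 + 1500×9.0 = 19450.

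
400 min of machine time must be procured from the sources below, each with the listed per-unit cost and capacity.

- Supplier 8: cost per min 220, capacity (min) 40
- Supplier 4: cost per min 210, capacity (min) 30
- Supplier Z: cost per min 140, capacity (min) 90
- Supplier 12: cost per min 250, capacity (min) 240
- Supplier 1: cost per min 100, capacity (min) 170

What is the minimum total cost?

Cheapest first:
Take 170 from Supplier 1 at 100 — need 230 more.
Supplier Z at 140: take all 90 min — 140 still needed.
Supplier 4 at 210: take all 30 min — 110 still needed.
Take 40 from Supplier 8 at 220 — need 70 more.
Take 70 from Supplier 12 at 250 to finish.
Cost = 170×100 + 90×140 + 30×210 + 40×220 + 70×250 = 62200.

62200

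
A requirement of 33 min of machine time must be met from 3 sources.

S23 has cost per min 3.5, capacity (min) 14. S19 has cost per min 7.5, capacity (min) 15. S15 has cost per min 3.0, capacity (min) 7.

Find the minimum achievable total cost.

Cheapest first:
Take 7 from S15 at 3.0 — need 26 more.
S23 (3.5): use full 14 — 12 min to go.
S19 (7.5): take the remaining 12 — done.
Cost = 7×3.0 + 14×3.5 + 12×7.5 = 160.

160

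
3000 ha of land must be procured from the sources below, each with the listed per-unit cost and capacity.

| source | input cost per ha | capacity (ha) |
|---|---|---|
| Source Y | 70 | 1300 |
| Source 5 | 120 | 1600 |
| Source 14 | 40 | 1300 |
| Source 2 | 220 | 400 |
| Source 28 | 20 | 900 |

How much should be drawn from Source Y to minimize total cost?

800

Cheapest first:
Take 900 from Source 28 at 20 — need 2100 more.
Take 1300 from Source 14 at 40 — need 800 more.
Source Y at 70: take 800 of its 1300 — requirement met.
Source 5, Source 2: unused.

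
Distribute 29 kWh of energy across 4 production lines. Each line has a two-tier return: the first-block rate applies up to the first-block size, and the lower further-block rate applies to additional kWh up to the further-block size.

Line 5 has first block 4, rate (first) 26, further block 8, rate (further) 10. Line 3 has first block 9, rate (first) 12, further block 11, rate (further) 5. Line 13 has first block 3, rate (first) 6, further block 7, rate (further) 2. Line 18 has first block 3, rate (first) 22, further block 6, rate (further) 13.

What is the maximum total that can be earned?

Rank every tier by rate: Line 5/first 26 > Line 18/first 22 > Line 18/second 13 > Line 3/first 12 > Line 5/second 10 > Line 13/first 6 > Line 3/second 5 > Line 13/second 2.
Line 5 first at 26: fill all 4 — 25 left.
Line 18 first at 22: fill all 3 — 22 left.
Fill Line 18 second block (6 at 13) — 16 left.
Line 3 first at 12: fill all 9 — 7 left.
7 remain; put them into Line 5 second at 10.
Total = 26×4 + 22×3 + 13×6 + 12×9 + 10×7 = 426.

426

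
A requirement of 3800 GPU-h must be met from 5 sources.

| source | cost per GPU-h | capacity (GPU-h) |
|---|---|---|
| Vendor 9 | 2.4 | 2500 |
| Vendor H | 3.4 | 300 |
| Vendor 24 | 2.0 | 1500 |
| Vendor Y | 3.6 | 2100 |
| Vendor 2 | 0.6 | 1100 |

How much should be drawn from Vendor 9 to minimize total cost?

1200

Use sources in increasing cost order.
Vendor 2 at 0.6: take all 1100 GPU-h → 2700 still needed.
Vendor 24 (2.0): use full 1500 → 1200 GPU-h to go.
Take 1200 from Vendor 9 at 2.4 to finish.
Vendor H, Vendor Y: unused.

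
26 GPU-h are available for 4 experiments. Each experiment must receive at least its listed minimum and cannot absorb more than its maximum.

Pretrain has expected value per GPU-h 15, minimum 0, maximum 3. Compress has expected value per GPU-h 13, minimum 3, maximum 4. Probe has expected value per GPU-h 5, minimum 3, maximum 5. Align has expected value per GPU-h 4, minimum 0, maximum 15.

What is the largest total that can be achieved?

Meeting every minimum uses 0+3+3+0 = 6 GPU-h, leaving 20.
Highest expected value per GPU-h first: Pretrain 15 > Compress 13 > Probe 5 > Align 4.
Pretrain takes 3 more to reach its cap of 3 → 17 left.
Compress takes 1 more to reach its cap of 4 → 16 left.
Give Probe 2 more to hit its cap of 5 → 14 left.
Only 14 left; Align takes them to reach 14.
Total = 15×3 + 13×4 + 5×5 + 4×14 = 178.

178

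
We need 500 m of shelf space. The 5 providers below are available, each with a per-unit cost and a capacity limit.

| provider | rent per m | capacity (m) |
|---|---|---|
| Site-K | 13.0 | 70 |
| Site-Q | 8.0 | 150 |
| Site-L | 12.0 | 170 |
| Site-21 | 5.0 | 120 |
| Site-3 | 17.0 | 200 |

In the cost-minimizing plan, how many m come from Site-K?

60

Cheapest first:
Site-21 (5.0): use full 120 — 380 m to go.
Take 150 from Site-Q at 8.0 — need 230 more.
Site-L at 12.0: take all 170 m — 60 still needed.
Site-K at 13.0: take 60 of its 70 — requirement met.
Site-3: unused.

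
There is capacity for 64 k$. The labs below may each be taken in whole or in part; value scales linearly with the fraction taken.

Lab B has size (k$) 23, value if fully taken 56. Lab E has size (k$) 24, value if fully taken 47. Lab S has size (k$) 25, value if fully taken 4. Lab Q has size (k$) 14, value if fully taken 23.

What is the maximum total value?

126.48

Sort by value density: Lab B 56/23≈2.43, Lab E 47/24≈1.96, Lab Q 23/14≈1.64, Lab S 4/25≈0.16.
Take all of Lab B (23 k$, value 56) → 41 k$ left.
Lab E: take in full, 24 k$ for value 47 → 17 left.
Take all of Lab Q (14 k$, value 23) → 3 k$ left.
Only 3 k$ remain; take 3/25 of Lab S for value 4×3/25 = 0.48.
Total value = 126.48.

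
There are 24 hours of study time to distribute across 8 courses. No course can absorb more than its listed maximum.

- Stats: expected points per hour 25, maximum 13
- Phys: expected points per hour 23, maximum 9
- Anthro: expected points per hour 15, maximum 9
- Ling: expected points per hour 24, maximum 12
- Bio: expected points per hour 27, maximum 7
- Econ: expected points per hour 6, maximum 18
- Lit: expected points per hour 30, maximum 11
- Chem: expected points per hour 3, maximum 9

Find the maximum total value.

669

Order the courses by expected points per hour: Lit 30 > Bio 27 > Stats 25 > Ling 24 > Phys 23 > Anthro 15 > Econ 6 > Chem 3.
Lit takes 11 to reach its cap of 11 — 13 left.
Give Bio 7 to hit its cap of 7 — 6 left.
Stats has room for 13 but only 6 remain, so it gets 6.
Total = 25×6 + 27×7 + 30×11 = 669.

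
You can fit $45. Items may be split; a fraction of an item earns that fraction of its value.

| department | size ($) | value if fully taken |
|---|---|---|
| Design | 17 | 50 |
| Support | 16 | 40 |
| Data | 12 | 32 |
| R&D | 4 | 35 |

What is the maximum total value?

Best value per unit of size first: R&D 35/4≈8.75, Design 50/17≈2.94, Data 32/12≈2.67, Support 40/16≈2.5.
All 4 $ of R&D fit (value 35) ; 41 remain.
Take all of Design (17 $, value 50) ; 24 $ left.
All 12 $ of Data fit (value 32) ; 12 remain.
Fill the last 12 $ with part of Support: 12/16 of it earns 30.
Total value = 147.

147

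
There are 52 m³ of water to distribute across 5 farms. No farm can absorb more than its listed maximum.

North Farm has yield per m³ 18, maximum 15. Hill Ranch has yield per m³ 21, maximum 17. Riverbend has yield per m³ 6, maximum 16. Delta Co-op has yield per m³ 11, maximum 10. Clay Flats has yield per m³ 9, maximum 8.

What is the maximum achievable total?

821

Highest yield per m³ first: Hill Ranch 21 > North Farm 18 > Delta Co-op 11 > Clay Flats 9 > Riverbend 6.
Hill Ranch: +17 to 17 (cap) — 35 left.
North Farm: +15 to 15 (cap) — 20 left.
Delta Co-op: +10 to 10 (cap) — 10 left.
Clay Flats: +8 to 8 (cap) — 2 left.
Only 2 left; Riverbend takes them to reach 2.
Total = 18×15 + 21×17 + 6×2 + 11×10 + 9×8 = 821.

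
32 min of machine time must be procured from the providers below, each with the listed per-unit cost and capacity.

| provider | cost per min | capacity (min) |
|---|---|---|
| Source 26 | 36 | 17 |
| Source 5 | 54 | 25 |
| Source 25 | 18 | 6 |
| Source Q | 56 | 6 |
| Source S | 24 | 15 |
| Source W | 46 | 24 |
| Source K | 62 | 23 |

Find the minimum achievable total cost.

864

Fill from the cheapest provider first.
Source 25 at 18: take all 6 min — 26 still needed.
Source S at 24: take all 15 min — 11 still needed.
Source 26 (36): take the remaining 11 — done.
Source W, Source 5, Source Q, Source K: unused.
Cost = 6×18 + 15×24 + 11×36 = 864.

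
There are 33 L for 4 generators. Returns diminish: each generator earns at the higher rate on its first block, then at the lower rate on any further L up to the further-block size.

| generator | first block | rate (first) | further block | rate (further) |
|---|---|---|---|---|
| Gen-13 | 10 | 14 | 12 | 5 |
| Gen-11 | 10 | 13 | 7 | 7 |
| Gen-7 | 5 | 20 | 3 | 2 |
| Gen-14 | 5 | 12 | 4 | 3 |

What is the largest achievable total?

Rank every tier by rate: Gen-7/first 20 > Gen-13/first 14 > Gen-11/first 13 > Gen-14/first 12 > Gen-11/second 7 > Gen-13/second 5 > Gen-14/second 3 > Gen-7/second 2.
Fill Gen-7 first block (5 at 20) — 28 left.
Gen-13 first at 14: fill all 10 — 18 left.
Gen-11/first (13): +10 — 8 left.
Gen-14 first at 12: fill all 5 — 3 left.
3 remain; put them into Gen-11 second at 7.
Total = 20×5 + 14×10 + 13×10 + 12×5 + 7×3 = 451.

451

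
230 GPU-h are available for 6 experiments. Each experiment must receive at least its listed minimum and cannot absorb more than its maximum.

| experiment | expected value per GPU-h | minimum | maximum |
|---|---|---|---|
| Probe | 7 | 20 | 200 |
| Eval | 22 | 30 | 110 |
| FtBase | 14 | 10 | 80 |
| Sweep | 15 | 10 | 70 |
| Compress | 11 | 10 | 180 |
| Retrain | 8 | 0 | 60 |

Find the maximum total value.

Meeting every minimum uses 20+30+10+10+10+0 = 80 GPU-h, leaving 150.
Rank by expected value per GPU-h: Eval 22 > Sweep 15 > FtBase 14 > Compress 11 > Retrain 8 > Probe 7.
Give Eval 80 more to hit its cap of 110 ; 70 left.
Give Sweep 60 more to hit its cap of 70 ; 10 left.
FtBase: +10 (room for 70) → 20. Pool exhausted.
Total = 7×20 + 22×110 + 14×20 + 15×70 + 11×10 = 4000.

4000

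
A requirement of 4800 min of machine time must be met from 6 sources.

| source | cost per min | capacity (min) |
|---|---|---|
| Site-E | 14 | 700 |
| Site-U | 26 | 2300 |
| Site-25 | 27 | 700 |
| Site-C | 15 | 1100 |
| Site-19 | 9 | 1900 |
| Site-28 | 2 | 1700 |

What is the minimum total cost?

37800

Cheapest first:
Site-28 at 2: take all 1700 min ; 3100 still needed.
Take 1900 from Site-19 at 9 ; need 1200 more.
Site-E (14): use full 700 ; 500 min to go.
Site-C (15): take the remaining 500 ; done.
Site-U, Site-25: unused.
Cost = 1700×2 + 1900×9 + 700×14 + 500×15 = 37800.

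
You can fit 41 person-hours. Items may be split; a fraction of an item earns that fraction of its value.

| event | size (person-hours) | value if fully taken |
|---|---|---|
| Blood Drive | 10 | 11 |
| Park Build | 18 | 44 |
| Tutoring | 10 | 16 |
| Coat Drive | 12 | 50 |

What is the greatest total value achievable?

Sort by value density: Coat Drive 50/12≈4.17, Park Build 44/18≈2.44, Tutoring 16/10≈1.6, Blood Drive 11/10≈1.1.
Coat Drive: take in full, 12 person-hours for value 50 ; 29 left.
All 18 person-hours of Park Build fit (value 44) ; 11 remain.
All 10 person-hours of Tutoring fit (value 16) ; 1 remain.
1 person-hours left: a 1/10 share of Blood Drive gives 11×1/10 = 1.1.
Total value = 111.1.

111.1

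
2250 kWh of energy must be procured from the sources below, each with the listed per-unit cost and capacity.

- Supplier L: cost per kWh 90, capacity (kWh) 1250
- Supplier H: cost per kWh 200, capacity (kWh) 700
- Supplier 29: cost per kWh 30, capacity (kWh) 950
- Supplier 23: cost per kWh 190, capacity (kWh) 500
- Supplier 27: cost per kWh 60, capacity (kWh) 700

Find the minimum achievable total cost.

124500

Fill from the cheapest source first.
Supplier 29 at 30: take all 950 kWh — 1300 still needed.
Supplier 27 (60): use full 700 — 600 kWh to go.
Supplier L at 90: take 600 of its 1250 — requirement met.
Supplier 23, Supplier H: unused.
Cost = 950×30 + 700×60 + 600×90 = 124500.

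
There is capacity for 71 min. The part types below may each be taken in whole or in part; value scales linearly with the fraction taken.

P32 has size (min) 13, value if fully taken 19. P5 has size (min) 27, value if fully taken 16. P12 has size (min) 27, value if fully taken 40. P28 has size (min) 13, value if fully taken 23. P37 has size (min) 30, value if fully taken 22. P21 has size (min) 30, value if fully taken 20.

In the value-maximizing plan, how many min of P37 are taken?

18

Rank by value-to-size ratio: P28 23/13≈1.77, P12 40/27≈1.48, P32 19/13≈1.46, P37 22/30≈0.733, P21 20/30≈0.667, P5 16/27≈0.593.
P28: take in full, 13 min for value 23 — 58 left.
P12: take in full, 27 min for value 40 — 31 left.
Take all of P32 (13 min, value 19) — 18 min left.
18 min left: a 18/30 share of P37 gives 22×18/30 = 13.2.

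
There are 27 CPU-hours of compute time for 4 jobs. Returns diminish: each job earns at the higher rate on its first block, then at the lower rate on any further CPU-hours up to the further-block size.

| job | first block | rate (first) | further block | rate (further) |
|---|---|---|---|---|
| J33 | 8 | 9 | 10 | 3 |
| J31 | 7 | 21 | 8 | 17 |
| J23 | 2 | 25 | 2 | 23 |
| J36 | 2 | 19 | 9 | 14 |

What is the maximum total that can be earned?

501

Treat each block as its own option and order by rate: J23/tier1 25 > J23/tier2 23 > J31/tier1 21 > J36/tier1 19 > J31/tier2 17 > J36/tier2 14 > J33/tier1 9 > J33/tier2 3.
J23/tier1 (25): +2 — 25 left.
J23/tier2 (23): +2 — 23 left.
Fill J31 tier1 block (7 at 21) — 16 left.
Fill J36 tier1 block (2 at 19) — 14 left.
Fill J31 tier2 block (8 at 17) — 6 left.
J36/tier2: +6 of 9 at 14; pool empty.
Total = 25×2 + 23×2 + 21×7 + 19×2 + 17×8 + 14×6 = 501.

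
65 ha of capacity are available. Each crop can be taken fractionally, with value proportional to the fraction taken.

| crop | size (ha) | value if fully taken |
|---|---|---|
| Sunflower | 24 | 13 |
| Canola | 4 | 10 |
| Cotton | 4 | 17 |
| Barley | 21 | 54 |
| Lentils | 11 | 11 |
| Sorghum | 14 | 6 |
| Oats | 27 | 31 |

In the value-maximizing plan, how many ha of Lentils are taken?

9

Sort by value density: Cotton 17/4≈4.25, Barley 54/21≈2.57, Canola 10/4≈2.5, Oats 31/27≈1.15, Lentils 11/11≈1, Sunflower 13/24≈0.542, Sorghum 6/14≈0.429.
Cotton: take in full, 4 ha for value 17 → 61 left.
Take all of Barley (21 ha, value 54) → 40 ha left.
Take all of Canola (4 ha, value 10) → 36 ha left.
Oats: take in full, 27 ha for value 31 → 9 left.
Fill the last 9 ha with part of Lentils: 9/11 of it earns 9.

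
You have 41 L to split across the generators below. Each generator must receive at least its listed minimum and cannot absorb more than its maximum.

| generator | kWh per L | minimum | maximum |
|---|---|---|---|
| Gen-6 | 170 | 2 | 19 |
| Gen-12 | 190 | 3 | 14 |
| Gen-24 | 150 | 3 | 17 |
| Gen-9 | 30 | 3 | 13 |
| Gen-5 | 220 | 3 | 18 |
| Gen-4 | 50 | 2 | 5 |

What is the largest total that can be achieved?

7410

Meeting every minimum uses 2+3+3+3+3+2 = 16 L, leaving 25.
Highest kWh per L first: Gen-5 220 > Gen-12 190 > Gen-6 170 > Gen-24 150 > Gen-4 50 > Gen-9 30.
Give Gen-5 15 more to hit its cap of 18 ; 10 left.
Only 10 left; Gen-12 takes them to reach 13.
Total = 170×2 + 190×13 + 150×3 + 30×3 + 220×18 + 50×2 = 7410.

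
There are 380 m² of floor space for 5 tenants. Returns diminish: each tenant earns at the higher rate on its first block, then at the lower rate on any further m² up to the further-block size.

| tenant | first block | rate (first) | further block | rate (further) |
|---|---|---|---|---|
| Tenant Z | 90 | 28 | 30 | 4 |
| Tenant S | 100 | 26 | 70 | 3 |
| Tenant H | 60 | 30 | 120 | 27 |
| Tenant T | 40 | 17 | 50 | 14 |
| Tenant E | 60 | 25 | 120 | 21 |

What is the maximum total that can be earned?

10410

Order all 10 blocks by rate: Tenant H/first 30 > Tenant Z/first 28 > Tenant H/second 27 > Tenant S/first 26 > Tenant E/first 25 > Tenant E/second 21 > Tenant T/first 17 > Tenant T/second 14 > Tenant Z/second 4 > Tenant S/second 3.
Tenant H first at 30: fill all 60 → 320 left.
Tenant Z/first (28): +90 → 230 left.
Tenant H second at 27: fill all 120 → 110 left.
Tenant S first at 26: fill all 100 → 10 left.
Tenant E/first: +10 of 60 at 25; pool empty.
Total = 30×60 + 28×90 + 27×120 + 26×100 + 25×10 = 10410.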